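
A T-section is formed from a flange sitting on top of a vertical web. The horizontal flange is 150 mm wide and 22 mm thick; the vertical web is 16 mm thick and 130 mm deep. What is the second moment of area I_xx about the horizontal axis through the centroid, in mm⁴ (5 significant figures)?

I_xx ≈ 1.0432 × 10⁷ mm⁴

Split into non-overlapping primitives; take the origin at the lower-left of the bounding box.
Flange: 150 × 22, A = 3 300 mm², y = 141 mm, Ī = 133 100 mm⁴.
Web: 16 × 130, A = 2 080 mm², y = 65 mm, Ī = 2 929 333 mm⁴.
Centroid: ȳ = ΣA·y / ΣA = 111.6171 mm.
Transfer each piece to the horizontal axis through the centroid using Ī + A·d² with d = y − 111.6171:
  flange: d = 29.3829 mm → contributes +2 982 171 mm⁴
  web: d = -46.6171 mm → contributes +7 449 494 mm⁴
Total I = 10 431 665 mm⁴.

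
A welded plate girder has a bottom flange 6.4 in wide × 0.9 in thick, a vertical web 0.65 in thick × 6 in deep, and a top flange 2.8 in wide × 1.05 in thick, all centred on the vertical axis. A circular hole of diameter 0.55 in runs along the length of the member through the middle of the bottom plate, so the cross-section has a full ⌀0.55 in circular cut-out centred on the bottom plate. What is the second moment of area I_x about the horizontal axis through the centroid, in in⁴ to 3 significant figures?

Split into non-overlapping primitives; take the origin at the lower-left of the bounding box.
Bottom plate: 6.4 × 0.9, A = 5.76 in², y = 0.45 in, Ī = 0.3888 in⁴.
Web plate: 0.65 × 6, A = 3.9 in², y = 3.9 in, Ī = 11.7 in⁴.
Top plate: 2.8 × 1.05, A = 2.94 in², y = 7.425 in, Ī = 0.27011 in⁴.
Hole (subtracted): ⌀0.55, A = 0.23758 in², y = 0.45 in, Ī = 0.0044918 in⁴.
Centroid: ȳ = ΣA·y / ΣA = 3.1972 in.
Transfer each piece to the horizontal axis through the centroid using Ī + A·d² with d = y − 3.1972:
  bottom plate: d = -2.7472 in → contributes +43.859 in⁴
  web plate: d = 0.70284 in → contributes +13.627 in⁴
  top plate: d = 4.2278 in → contributes +52.822 in⁴
  hole: d = -2.7472 in → contributes −1.7975 in⁴
Total I = 108.51 in⁴.

I_x ≈ 109 in⁴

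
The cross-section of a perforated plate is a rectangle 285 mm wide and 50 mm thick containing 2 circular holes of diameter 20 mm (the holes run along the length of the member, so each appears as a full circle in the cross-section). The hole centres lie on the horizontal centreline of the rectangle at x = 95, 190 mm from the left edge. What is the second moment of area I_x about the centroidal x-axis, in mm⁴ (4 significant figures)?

I_x ≈ 2.953 × 10⁶ mm⁴

Decompose the section into non-overlapping parts with the origin at the bottom-left of its bounding rectangle.
Plate: 285 × 50, A = 14 250 mm², y = 25 mm, Ī = 2 968 750 mm⁴.
Hole 1 (subtracted): ⌀20, A = 314.159 mm², y = 25 mm, Ī = 7853.98 mm⁴.
Hole 2 (subtracted): ⌀20, A = 314.159 mm², y = 25 mm, Ī = 7853.98 mm⁴.
By symmetry the centroid is at mid-height, ȳ = 25 mm.
All pieces are centred on the centroidal x-axis, so I = ΣĪ (holes subtracted) = 2 953 042 mm⁴.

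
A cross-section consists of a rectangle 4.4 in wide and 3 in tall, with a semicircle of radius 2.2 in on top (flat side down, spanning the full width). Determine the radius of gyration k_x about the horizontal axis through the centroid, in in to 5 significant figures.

k_x ≈ 1.4046 in

Break the section into simple shapes (no overlaps), measuring from the bottom-left corner of the bounding box.
Rectangular body: 4.4 × 3, A = 13.2 in², y = 1.5 in, Ī = 9.9 in⁴.
Semicircular cap: semicircle r = 2.2, A = 7.602654 in², y = 3.933709 in, Ī = 2.571123 in⁴.
Centroid: ȳ = ΣA·y / ΣA = 2.389437 in.
Transfer each piece to the horizontal axis through the centroid using Ī + A·d² with d = y − 2.389437:
  rectangular body: d = -0.8894369 in → contributes +20.34249 in⁴
  semicircular cap: d = 1.544272 in → contributes +20.70175 in⁴
Total I = 41.04425 in⁴.
Radius of gyration: k = √(I/A) = √(41.04425 / 20.80265) = 1.404646 in.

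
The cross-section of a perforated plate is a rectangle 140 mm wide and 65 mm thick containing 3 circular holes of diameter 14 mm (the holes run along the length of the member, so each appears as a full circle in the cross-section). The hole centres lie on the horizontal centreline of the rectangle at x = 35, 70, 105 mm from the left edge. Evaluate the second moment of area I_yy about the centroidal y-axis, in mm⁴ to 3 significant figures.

Treat the section as a set of non-overlapping primitives; coordinates are from the bounding-box lower-left.
Plate: 140 × 65, A = 9 100 mm², x = 70 mm, Ī = 14 863 333 mm⁴.
Hole 1 (subtracted): ⌀14, A = 153.94 mm², x = 35 mm, Ī = 1885.7 mm⁴.
Hole 2 (subtracted): ⌀14, A = 153.94 mm², x = 70 mm, Ī = 1885.7 mm⁴.
Hole 3 (subtracted): ⌀14, A = 153.94 mm², x = 105 mm, Ī = 1885.7 mm⁴.
By symmetry the centroid is at mid-width, x̄ = 70 mm.
Transfer each piece to the centroidal y-axis using Ī + A·d² with d = x − 70:
  plate: d = 0 mm → contributes +14 863 333 mm⁴
  hole 1: d = -35 mm → contributes −190 460 mm⁴
  hole 2: d = 0 mm → contributes −1885.7 mm⁴
  hole 3: d = 35 mm → contributes −190 460 mm⁴
Total I = 14 480 528 mm⁴.

I_yy ≈ 1.45 × 10⁷ mm⁴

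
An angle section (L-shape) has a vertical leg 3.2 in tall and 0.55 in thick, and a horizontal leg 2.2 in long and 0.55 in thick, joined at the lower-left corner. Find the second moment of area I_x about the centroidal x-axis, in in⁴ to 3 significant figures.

Break the section into simple shapes (no overlaps), measuring from the bottom-left corner of the bounding box.
Vertical leg: 0.55 × 3.2, A = 1.76 in², y = 1.6 in, Ī = 1.5019 in⁴.
Horizontal leg (remainder): 1.65 × 0.55, A = 0.9075 in², y = 0.275 in, Ī = 0.022877 in⁴.
Centroid: ȳ = ΣA·y / ΣA = 1.1492 in.
Transfer each piece to the centroidal x-axis using Ī + A·d² with d = y − 1.1492:
  vertical leg: d = 0.45077 in → contributes +1.8595 in⁴
  horizontal leg (remainder): d = -0.87423 in → contributes +0.71645 in⁴
Total I = 2.5759 in⁴.

I_x ≈ 2.58 in⁴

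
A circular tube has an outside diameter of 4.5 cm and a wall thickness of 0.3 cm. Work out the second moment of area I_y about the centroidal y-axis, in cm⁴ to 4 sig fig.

Decompose the section into non-overlapping parts with the origin at the bottom-left of its bounding rectangle.
Outer circle: ⌀4.5, A = 15.9043 cm², x = 2.25 cm, Ī = 20.1289 cm⁴.
Bore (subtracted): ⌀3.9, A = 11.9459 cm², x = 2.25 cm, Ī = 11.3561 cm⁴.
By symmetry the centroid is at mid-width, x̄ = 2.25 cm.
All pieces are centred on the centroidal y-axis, so I = ΣĪ (holes subtracted) = 8.77282 cm⁴.

I_y ≈ 8.773 cm⁴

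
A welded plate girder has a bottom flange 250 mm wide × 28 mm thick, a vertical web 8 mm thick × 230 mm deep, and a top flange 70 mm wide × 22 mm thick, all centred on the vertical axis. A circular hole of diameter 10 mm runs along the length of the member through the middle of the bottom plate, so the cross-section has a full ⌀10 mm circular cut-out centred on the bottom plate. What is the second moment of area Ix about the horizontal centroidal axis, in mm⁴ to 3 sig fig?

Split into non-overlapping primitives; take the origin at the lower-left of the bounding box.
Bottom plate: 250 × 28, A = 7 000 mm², y = 14 mm, Ī = 457 333 mm⁴.
Web plate: 8 × 230, A = 1 840 mm², y = 143 mm, Ī = 8 111 333 mm⁴.
Top plate: 70 × 22, A = 1 540 mm², y = 269 mm, Ī = 62 113 mm⁴.
Hole (subtracted): ⌀10, A = 78.54 mm², y = 14 mm, Ī = 490.87 mm⁴.
Centroid: ȳ = ΣA·y / ΣA = 75.162 mm.
Transfer each piece to the horizontal centroidal axis using Ī + A·d² with d = y − 75.162:
  bottom plate: d = -61.162 mm → contributes +26 643 039 mm⁴
  web plate: d = 67.838 mm → contributes +16 578 952 mm⁴
  top plate: d = 193.84 mm → contributes +57 924 674 mm⁴
  hole: d = -61.162 mm → contributes −294 294 mm⁴
Total I = 100 852 371 mm⁴.

Ix ≈ 1.01 × 10⁸ mm⁴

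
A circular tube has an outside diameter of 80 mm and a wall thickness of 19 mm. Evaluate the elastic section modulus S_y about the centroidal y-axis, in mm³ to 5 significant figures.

Treat the section as a set of non-overlapping primitives; coordinates are from the bounding-box lower-left.
Outer circle: ⌀80, A = 5026.548 mm², x = 40 mm, Ī = 2 010 619 mm⁴.
Bore (subtracted): ⌀42, A = 1385.442 mm², x = 40 mm, Ī = 152 745 mm⁴.
By symmetry the centroid is at mid-width, x̄ = 40 mm.
All pieces are centred on the centroidal y-axis, so I = ΣĪ (holes subtracted) = 1 857 874 mm⁴.
Extreme fibre distance c = 40 mm; S = I/c = 46446.86 mm³.

S_y ≈ 4.6447 × 10⁴ mm³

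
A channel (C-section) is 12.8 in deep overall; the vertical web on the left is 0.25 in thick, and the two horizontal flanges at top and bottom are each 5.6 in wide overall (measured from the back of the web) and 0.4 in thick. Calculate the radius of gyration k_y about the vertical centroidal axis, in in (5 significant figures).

Split into non-overlapping primitives; take the origin at the lower-left of the bounding box.
Web: 0.25 × 12.8, A = 3.2 in², x = 0.125 in, Ī = 0.01666667 in⁴.
Top flange (beyond web): 5.35 × 0.4, A = 2.14 in², x = 2.925 in, Ī = 5.104346 in⁴.
Bottom flange (beyond web): 5.35 × 0.4, A = 2.14 in², x = 2.925 in, Ī = 5.104346 in⁴.
Centroid: x̄ = ΣA·x / ΣA = 1.727139 in.
Transfer each piece to the vertical centroidal axis using Ī + A·d² with d = x − 1.727139:
  web: d = -1.602139 in → contributes +8.230585 in⁴
  top flange (beyond web): d = 1.197861 in → contributes +8.17497 in⁴
  bottom flange (beyond web): d = 1.197861 in → contributes +8.17497 in⁴
Total I = 24.58052 in⁴.
Radius of gyration: k = √(I/A) = √(24.58052 / 7.48) = 1.812779 in.

k_y ≈ 1.8128 in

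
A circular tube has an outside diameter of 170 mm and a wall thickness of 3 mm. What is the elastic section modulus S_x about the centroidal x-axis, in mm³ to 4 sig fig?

S_x ≈ 6.457 × 10⁴ mm³

Decompose the section into non-overlapping parts with the origin at the bottom-left of its bounding rectangle.
Outer circle: ⌀170, A = 22 698 mm², y = 85 mm, Ī = 40 998 275 mm⁴.
Bore (subtracted): ⌀164, A = 21124.1 mm², y = 85 mm, Ī = 35 509 560 mm⁴.
By symmetry the centroid is at mid-height, ȳ = 85 mm.
All pieces are centred on the centroidal x-axis, so I = ΣĪ (holes subtracted) = 5 488 715 mm⁴.
Extreme fibre distance c = 85 mm; S = I/c = 64573.1 mm³.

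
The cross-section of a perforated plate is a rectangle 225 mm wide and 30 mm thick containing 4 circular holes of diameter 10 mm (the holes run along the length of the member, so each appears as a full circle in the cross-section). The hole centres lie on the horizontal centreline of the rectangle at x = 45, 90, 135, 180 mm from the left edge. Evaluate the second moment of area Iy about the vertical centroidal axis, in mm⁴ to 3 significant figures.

Treat the section as a set of non-overlapping primitives; coordinates are from the bounding-box lower-left.
Plate: 225 × 30, A = 6 750 mm², x = 112.5 mm, Ī = 28 476 563 mm⁴.
Hole 1 (subtracted): ⌀10, A = 78.54 mm², x = 45 mm, Ī = 490.87 mm⁴.
Hole 2 (subtracted): ⌀10, A = 78.54 mm², x = 90 mm, Ī = 490.87 mm⁴.
Hole 3 (subtracted): ⌀10, A = 78.54 mm², x = 135 mm, Ī = 490.87 mm⁴.
Hole 4 (subtracted): ⌀10, A = 78.54 mm², x = 180 mm, Ī = 490.87 mm⁴.
By symmetry the centroid is at mid-width, x̄ = 112.5 mm.
Transfer each piece to the vertical centroidal axis using Ī + A·d² with d = x − 112.5:
  plate: d = 0 mm → contributes +28 476 563 mm⁴
  hole 1: d = -67.5 mm → contributes −358 338 mm⁴
  hole 2: d = -22.5 mm → contributes −40 252 mm⁴
  hole 3: d = 22.5 mm → contributes −40 252 mm⁴
  hole 4: d = 67.5 mm → contributes −358 338 mm⁴
Total I = 27 679 383 mm⁴.

Iy ≈ 2.77 × 10⁷ mm⁴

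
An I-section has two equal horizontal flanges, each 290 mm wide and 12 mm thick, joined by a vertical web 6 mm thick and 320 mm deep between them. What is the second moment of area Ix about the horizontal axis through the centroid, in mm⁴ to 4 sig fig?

Treat the section as a set of non-overlapping primitives; coordinates are from the bounding-box lower-left.
Bottom flange: 290 × 12, A = 3 480 mm², y = 6 mm, Ī = 41 760 mm⁴.
Web: 6 × 320, A = 1 920 mm², y = 172 mm, Ī = 16 384 000 mm⁴.
Top flange: 290 × 12, A = 3 480 mm², y = 338 mm, Ī = 41 760 mm⁴.
By symmetry the centroid is at mid-height, ȳ = 172 mm.
Transfer each piece to the horizontal axis through the centroid using Ī + A·d² with d = y − 172:
  bottom flange: d = -166 mm → contributes +95 936 640 mm⁴
  web: d = 0 mm → contributes +16 384 000 mm⁴
  top flange: d = 166 mm → contributes +95 936 640 mm⁴
Total I = 208 257 280 mm⁴.

Ix ≈ 2.083 × 10⁸ mm⁴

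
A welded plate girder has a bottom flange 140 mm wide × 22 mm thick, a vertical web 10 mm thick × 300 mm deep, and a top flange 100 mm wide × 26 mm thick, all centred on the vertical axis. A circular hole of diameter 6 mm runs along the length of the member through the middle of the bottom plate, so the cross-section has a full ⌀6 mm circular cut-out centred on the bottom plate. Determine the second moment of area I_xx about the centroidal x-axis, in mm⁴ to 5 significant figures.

Treat the section as a set of non-overlapping primitives; coordinates are from the bounding-box lower-left.
Bottom plate: 140 × 22, A = 3 080 mm², y = 11 mm, Ī = 124226.7 mm⁴.
Web plate: 10 × 300, A = 3 000 mm², y = 172 mm, Ī = 22 500 000 mm⁴.
Top plate: 100 × 26, A = 2 600 mm², y = 335 mm, Ī = 146466.7 mm⁴.
Hole (subtracted): ⌀6, A = 28.27433 mm², y = 11 mm, Ī = 63.61725 mm⁴.
Centroid: ȳ = ΣA·y / ΣA = 164.1949 mm.
Transfer each piece to the centroidal x-axis using Ī + A·d² with d = y − 164.1949:
  bottom plate: d = -153.1949 mm → contributes +72 407 726 mm⁴
  web plate: d = 7.805129 mm → contributes +22 682 760 mm⁴
  top plate: d = 170.8051 mm → contributes +75 999 886 mm⁴
  hole: d = -153.1949 mm → contributes −663624.6 mm⁴
Total I = 170 426 747 mm⁴.

I_xx ≈ 1.7043 × 10⁸ mm⁴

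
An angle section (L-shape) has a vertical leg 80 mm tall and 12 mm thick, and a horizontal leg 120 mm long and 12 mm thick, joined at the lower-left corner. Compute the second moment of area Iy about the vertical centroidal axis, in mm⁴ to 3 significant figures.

Iy ≈ 3.26 × 10⁶ mm⁴

Break the section into simple shapes (no overlaps), measuring from the bottom-left corner of the bounding box.
Vertical leg: 12 × 80, A = 960 mm², x = 6 mm, Ī = 11 520 mm⁴.
Horizontal leg (remainder): 108 × 12, A = 1 296 mm², x = 66 mm, Ī = 1 259 712 mm⁴.
Centroid: x̄ = ΣA·x / ΣA = 40.468 mm.
Transfer each piece to the vertical centroidal axis using Ī + A·d² with d = x − 40.468:
  vertical leg: d = -34.468 mm → contributes +1 152 047 mm⁴
  horizontal leg (remainder): d = 25.532 mm → contributes +2 104 547 mm⁴
Total I = 3 256 594 mm⁴.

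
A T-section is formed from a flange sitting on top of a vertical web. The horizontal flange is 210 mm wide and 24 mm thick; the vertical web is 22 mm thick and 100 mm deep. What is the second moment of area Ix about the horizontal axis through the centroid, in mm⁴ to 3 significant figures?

Decompose the section into non-overlapping parts with the origin at the bottom-left of its bounding rectangle.
Flange: 210 × 24, A = 5 040 mm², y = 112 mm, Ī = 241 920 mm⁴.
Web: 22 × 100, A = 2 200 mm², y = 50 mm, Ī = 1 833 333 mm⁴.
Centroid: ȳ = ΣA·y / ΣA = 93.16 mm.
Transfer each piece to the horizontal axis through the centroid using Ī + A·d² with d = y − 93.16:
  flange: d = 18.84 mm → contributes +2 030 804 mm⁴
  web: d = -43.16 mm → contributes +5 931 504 mm⁴
Total I = 7 962 307 mm⁴.

Ix ≈ 7.96 × 10⁶ mm⁴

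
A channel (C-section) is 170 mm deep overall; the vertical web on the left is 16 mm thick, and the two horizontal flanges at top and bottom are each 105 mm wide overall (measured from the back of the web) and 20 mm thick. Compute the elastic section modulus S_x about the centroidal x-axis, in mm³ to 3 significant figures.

Break the section into simple shapes (no overlaps), measuring from the bottom-left corner of the bounding box.
Web: 16 × 170, A = 2 720 mm², y = 85 mm, Ī = 6 550 667 mm⁴.
Top flange (beyond web): 89 × 20, A = 1 780 mm², y = 160 mm, Ī = 59 333 mm⁴.
Bottom flange (beyond web): 89 × 20, A = 1 780 mm², y = 10 mm, Ī = 59 333 mm⁴.
By symmetry the centroid is at mid-height, ȳ = 85 mm.
Transfer each piece to the centroidal x-axis using Ī + A·d² with d = y − 85:
  web: d = 0 mm → contributes +6 550 667 mm⁴
  top flange (beyond web): d = 75 mm → contributes +10 071 833 mm⁴
  bottom flange (beyond web): d = -75 mm → contributes +10 071 833 mm⁴
Total I = 26 694 333 mm⁴.
Extreme fibre distance c = 85 mm; S = I/c = 314 051 mm³.

S_x ≈ 3.14 × 10⁵ mm³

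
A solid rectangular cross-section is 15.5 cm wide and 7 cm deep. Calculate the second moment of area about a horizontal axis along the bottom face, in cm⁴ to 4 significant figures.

I_base ≈ 1772 cm⁴

The section: 15.5 × 7, A = 108.5 cm², y = 3.5 cm, Ī = 443.042 cm⁴.
Transfer it to the bottom edge using Ī + A·d² with d = y − 0:
  the section: d = 3.5 cm → contributes +1772.17 cm⁴
Total I = 1772.17 cm⁴.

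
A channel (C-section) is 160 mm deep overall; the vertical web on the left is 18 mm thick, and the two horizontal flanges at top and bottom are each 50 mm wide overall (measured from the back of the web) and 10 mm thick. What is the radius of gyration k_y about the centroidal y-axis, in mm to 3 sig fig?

Split into non-overlapping primitives; take the origin at the lower-left of the bounding box.
Web: 18 × 160, A = 2 880 mm², x = 9 mm, Ī = 77 760 mm⁴.
Top flange (beyond web): 32 × 10, A = 320 mm², x = 34 mm, Ī = 27 307 mm⁴.
Bottom flange (beyond web): 32 × 10, A = 320 mm², x = 34 mm, Ī = 27 307 mm⁴.
Centroid: x̄ = ΣA·x / ΣA = 13.545 mm.
Transfer each piece to the centroidal y-axis using Ī + A·d² with d = x − 13.545:
  web: d = -4.5455 mm → contributes +137 264 mm⁴
  top flange (beyond web): d = 20.455 mm → contributes +161 191 mm⁴
  bottom flange (beyond web): d = 20.455 mm → contributes +161 191 mm⁴
Total I = 459 646 mm⁴.
Radius of gyration: k = √(I/A) = √(459 646 / 3 520) = 11.427 mm.

k_y ≈ 11.4 mm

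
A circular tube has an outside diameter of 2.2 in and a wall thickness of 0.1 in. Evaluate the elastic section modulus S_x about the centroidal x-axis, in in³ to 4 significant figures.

S_x ≈ 0.3314 in³

Decompose the section into non-overlapping parts with the origin at the bottom-left of its bounding rectangle.
Outer circle: ⌀2.2, A = 3.80133 in², y = 1.1 in, Ī = 1.1499 in⁴.
Bore (subtracted): ⌀2, A = 3.14159 in², y = 1.1 in, Ī = 0.785398 in⁴.
By symmetry the centroid is at mid-height, ȳ = 1.1 in.
All pieces are centred on the centroidal x-axis, so I = ΣĪ (holes subtracted) = 0.364503 in⁴.
Extreme fibre distance c = 1.1 in; S = I/c = 0.331367 in³.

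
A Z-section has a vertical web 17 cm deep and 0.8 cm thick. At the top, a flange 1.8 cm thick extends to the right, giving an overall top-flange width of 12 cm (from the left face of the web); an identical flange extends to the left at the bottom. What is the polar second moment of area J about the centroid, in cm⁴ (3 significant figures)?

Break the section into simple shapes (no overlaps), measuring from the bottom-left corner of the bounding box.
Web: 0.8 × 17, A = 13.6 cm², y = 8.5 cm, Ī = 327.53 cm⁴.
Top flange (beyond web): 11.2 × 1.8, A = 20.16 cm², y = 16.1 cm, Ī = 5.4432 cm⁴.
Bottom flange (beyond web): 11.2 × 1.8, A = 20.16 cm², y = 0.9 cm, Ī = 5.4432 cm⁴.
Centroid: ȳ = ΣA·y / ΣA = 8.5 cm.
Transfer each piece to the centroidal x-axis using Ī + A·d² with d = y − 8.5:
  web: d = 0 cm → contributes +327.53 cm⁴
  top flange (beyond web): d = 7.6 cm → contributes +1169.9 cm⁴
  bottom flange (beyond web): d = -7.6 cm → contributes +1169.9 cm⁴
Total I = 2667.3 cm⁴.
For the y-axis: x̄ = 11.6 cm.
Repeating about the centroidal y-axis gives I_y = 1873.7 cm⁴.
Polar second moment: J = I_x + I_y = 4 541 cm⁴.

J ≈ 4540 cm⁴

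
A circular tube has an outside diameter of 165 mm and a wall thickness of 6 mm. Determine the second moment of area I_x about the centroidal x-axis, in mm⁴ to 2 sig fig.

Split into non-overlapping primitives; take the origin at the lower-left of the bounding box.
Outer circle: ⌀165, A = 21 382 mm², y = 82.5 mm, Ī = 36 383 601 mm⁴.
Bore (subtracted): ⌀153, A = 18 385 mm², y = 82.5 mm, Ī = 26 898 968 mm⁴.
By symmetry the centroid is at mid-height, ȳ = 82.5 mm.
All pieces are centred on the centroidal x-axis, so I = ΣĪ (holes subtracted) = 9 484 632 mm⁴.

I_x ≈ 9.5 × 10⁶ mm⁴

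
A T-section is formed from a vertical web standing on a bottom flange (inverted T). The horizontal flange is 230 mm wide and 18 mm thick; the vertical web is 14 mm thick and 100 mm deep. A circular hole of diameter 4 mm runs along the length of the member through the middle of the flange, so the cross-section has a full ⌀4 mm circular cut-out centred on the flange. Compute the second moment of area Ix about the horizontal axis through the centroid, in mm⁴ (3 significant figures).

Ix ≈ 4.92 × 10⁶ mm⁴

Decompose the section into non-overlapping parts with the origin at the bottom-left of its bounding rectangle.
Flange: 230 × 18, A = 4 140 mm², y = 9 mm, Ī = 111 780 mm⁴.
Web: 14 × 100, A = 1 400 mm², y = 68 mm, Ī = 1 166 667 mm⁴.
Hole (subtracted): ⌀4, A = 12.566 mm², y = 9 mm, Ī = 12.566 mm⁴.
Centroid: ȳ = ΣA·y / ΣA = 23.944 mm.
Transfer each piece to the horizontal axis through the centroid using Ī + A·d² with d = y − 23.944:
  flange: d = -14.944 mm → contributes +1 036 294 mm⁴
  web: d = 44.056 mm → contributes +3 884 014 mm⁴
  hole: d = -14.944 mm → contributes −2818.8 mm⁴
Total I = 4 917 489 mm⁴.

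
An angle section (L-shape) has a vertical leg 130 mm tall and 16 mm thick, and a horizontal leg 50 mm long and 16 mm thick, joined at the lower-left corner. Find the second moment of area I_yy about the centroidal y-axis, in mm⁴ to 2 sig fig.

Split into non-overlapping primitives; take the origin at the lower-left of the bounding box.
Vertical leg: 16 × 130, A = 2 080 mm², x = 8 mm, Ī = 44 373 mm⁴.
Horizontal leg (remainder): 34 × 16, A = 544 mm², x = 33 mm, Ī = 52 405 mm⁴.
Centroid: x̄ = ΣA·x / ΣA = 13.18 mm.
Transfer each piece to the centroidal y-axis using Ī + A·d² with d = x − 13.18:
  vertical leg: d = -5.183 mm → contributes +100 248 mm⁴
  horizontal leg (remainder): d = 19.82 mm → contributes +266 043 mm⁴
Total I = 366 291 mm⁴.

I_yy ≈ 3.7 × 10⁵ mm⁴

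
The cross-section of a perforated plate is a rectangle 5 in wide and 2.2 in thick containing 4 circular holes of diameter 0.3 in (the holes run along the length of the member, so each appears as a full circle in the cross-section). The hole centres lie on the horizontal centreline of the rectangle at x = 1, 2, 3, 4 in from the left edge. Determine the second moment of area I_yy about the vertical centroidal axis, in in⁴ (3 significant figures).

I_yy ≈ 22.6 in⁴

Split into non-overlapping primitives; take the origin at the lower-left of the bounding box.
Plate: 5 × 2.2, A = 11 in², x = 2.5 in, Ī = 22.917 in⁴.
Hole 1 (subtracted): ⌀0.3, A = 0.070686 in², x = 1 in, Ī = 0.00039761 in⁴.
Hole 2 (subtracted): ⌀0.3, A = 0.070686 in², x = 2 in, Ī = 0.00039761 in⁴.
Hole 3 (subtracted): ⌀0.3, A = 0.070686 in², x = 3 in, Ī = 0.00039761 in⁴.
Hole 4 (subtracted): ⌀0.3, A = 0.070686 in², x = 4 in, Ī = 0.00039761 in⁴.
By symmetry the centroid is at mid-width, x̄ = 2.5 in.
Transfer each piece to the vertical centroidal axis using Ī + A·d² with d = x − 2.5:
  plate: d = 0 in → contributes +22.917 in⁴
  hole 1: d = -1.5 in → contributes −0.15944 in⁴
  hole 2: d = -0.5 in → contributes −0.018069 in⁴
  hole 3: d = 0.5 in → contributes −0.018069 in⁴
  hole 4: d = 1.5 in → contributes −0.15944 in⁴
Total I = 22.562 in⁴.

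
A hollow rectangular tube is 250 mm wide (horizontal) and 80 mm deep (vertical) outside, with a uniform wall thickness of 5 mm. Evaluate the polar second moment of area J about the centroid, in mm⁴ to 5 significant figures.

Split into non-overlapping primitives; take the origin at the lower-left of the bounding box.
Outer rectangle: 250 × 80, A = 20 000 mm², y = 40 mm, Ī = 10 666 667 mm⁴.
Inner void (subtracted): 240 × 70, A = 16 800 mm², y = 40 mm, Ī = 6 860 000 mm⁴.
By symmetry the centroid is at mid-height, ȳ = 40 mm.
All pieces are centred on the centroidal x-axis, so I = ΣĪ (holes subtracted) = 3 806 667 mm⁴.
Repeating about the centroidal y-axis gives I_y = 23 526 667 mm⁴.
Polar second moment: J = I_x + I_y = 27 333 333 mm⁴.

J ≈ 2.7333 × 10⁷ mm⁴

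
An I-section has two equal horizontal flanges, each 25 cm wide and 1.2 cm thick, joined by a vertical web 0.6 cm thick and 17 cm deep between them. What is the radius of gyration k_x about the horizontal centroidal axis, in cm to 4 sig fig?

Decompose the section into non-overlapping parts with the origin at the bottom-left of its bounding rectangle.
Bottom flange: 25 × 1.2, A = 30 cm², y = 0.6 cm, Ī = 3.6 cm⁴.
Web: 0.6 × 17, A = 10.2 cm², y = 9.7 cm, Ī = 245.65 cm⁴.
Top flange: 25 × 1.2, A = 30 cm², y = 18.8 cm, Ī = 3.6 cm⁴.
By symmetry the centroid is at mid-height, ȳ = 9.7 cm.
Transfer each piece to the horizontal centroidal axis using Ī + A·d² with d = y − 9.7:
  bottom flange: d = -9.1 cm → contributes +2487.9 cm⁴
  web: d = 0 cm → contributes +245.65 cm⁴
  top flange: d = 9.1 cm → contributes +2487.9 cm⁴
Total I = 5221.45 cm⁴.
Radius of gyration: k = √(I/A) = √(5221.45 / 70.2) = 8.62436 cm.

k_x ≈ 8.624 cm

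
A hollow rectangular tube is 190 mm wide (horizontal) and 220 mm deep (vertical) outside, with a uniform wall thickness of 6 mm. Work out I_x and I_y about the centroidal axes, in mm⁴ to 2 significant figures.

I_x ≈ 3.5 × 10⁷ mm⁴, I_y ≈ 2.8 × 10⁷ mm⁴

Split into non-overlapping primitives; take the origin at the lower-left of the bounding box.
Outer rectangle: 190 × 220, A = 41 800 mm², y = 110 mm, Ī = 168 593 333 mm⁴.
Inner void (subtracted): 178 × 208, A = 37 024 mm², y = 110 mm, Ī = 133 483 861 mm⁴.
By symmetry the centroid is at mid-height, ȳ = 110 mm.
All pieces are centred on the centroidal x-axis, so I = ΣĪ (holes subtracted) = 35 109 472 mm⁴.
Repeating about the centroidal y-axis gives I_y = 27 992 632 mm⁴.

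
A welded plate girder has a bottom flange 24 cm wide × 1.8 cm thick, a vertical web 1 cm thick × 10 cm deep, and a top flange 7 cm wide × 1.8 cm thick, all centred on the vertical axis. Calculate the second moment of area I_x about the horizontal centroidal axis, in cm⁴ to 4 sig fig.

Break the section into simple shapes (no overlaps), measuring from the bottom-left corner of the bounding box.
Bottom plate: 24 × 1.8, A = 43.2 cm², y = 0.9 cm, Ī = 11.664 cm⁴.
Web plate: 1 × 10, A = 10 cm², y = 6.8 cm, Ī = 83.3333 cm⁴.
Top plate: 7 × 1.8, A = 12.6 cm², y = 12.7 cm, Ī = 3.402 cm⁴.
Centroid: ȳ = ΣA·y / ΣA = 4.05623 cm.
Transfer each piece to the horizontal centroidal axis using Ī + A·d² with d = y − 4.05623:
  bottom plate: d = -3.15623 cm → contributes +442.014 cm⁴
  web plate: d = 2.74377 cm → contributes +158.616 cm⁴
  top plate: d = 8.64377 cm → contributes +944.808 cm⁴
Total I = 1545.44 cm⁴.

I_x ≈ 1545 cm⁴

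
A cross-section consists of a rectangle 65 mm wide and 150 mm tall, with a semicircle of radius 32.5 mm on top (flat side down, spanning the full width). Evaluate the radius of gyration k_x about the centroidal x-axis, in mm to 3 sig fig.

Break the section into simple shapes (no overlaps), measuring from the bottom-left corner of the bounding box.
Rectangular body: 65 × 150, A = 9 750 mm², y = 75 mm, Ī = 18 281 250 mm⁴.
Semicircular cap: semicircle r = 32.5, A = 1659.2 mm², y = 163.79 mm, Ī = 122 452 mm⁴.
Centroid: ȳ = ΣA·y / ΣA = 87.913 mm.
Transfer each piece to the centroidal x-axis using Ī + A·d² with d = y − 87.913:
  rectangular body: d = -12.913 mm → contributes +19 906 921 mm⁴
  semicircular cap: d = 75.881 mm → contributes +9 675 690 mm⁴
Total I = 29 582 611 mm⁴.
Radius of gyration: k = √(I/A) = √(29 582 611 / 11 409) = 50.92 mm.

k_x ≈ 50.9 mm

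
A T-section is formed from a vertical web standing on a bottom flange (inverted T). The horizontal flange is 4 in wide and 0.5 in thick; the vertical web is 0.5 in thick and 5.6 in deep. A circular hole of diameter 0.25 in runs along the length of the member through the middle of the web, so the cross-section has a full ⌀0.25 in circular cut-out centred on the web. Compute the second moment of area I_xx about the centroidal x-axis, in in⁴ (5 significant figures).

I_xx ≈ 18.132 in⁴

Treat the section as a set of non-overlapping primitives; coordinates are from the bounding-box lower-left.
Flange: 4 × 0.5, A = 2 in², y = 0.25 in, Ī = 0.04166667 in⁴.
Web: 0.5 × 5.6, A = 2.8 in², y = 3.3 in, Ī = 7.317333 in⁴.
Hole (subtracted): ⌀0.25, A = 0.04908739 in², y = 3.3 in, Ī = 0.0001917476 in⁴.
Centroid: ȳ = ΣA·y / ΣA = 2.016036 in.
Transfer each piece to the centroidal x-axis using Ī + A·d² with d = y − 2.016036:
  flange: d = -1.766036 in → contributes +6.279434 in⁴
  web: d = 1.283964 in → contributes +11.93331 in⁴
  hole: d = 1.283964 in → contributes −0.0811154 in⁴
Total I = 18.13163 in⁴.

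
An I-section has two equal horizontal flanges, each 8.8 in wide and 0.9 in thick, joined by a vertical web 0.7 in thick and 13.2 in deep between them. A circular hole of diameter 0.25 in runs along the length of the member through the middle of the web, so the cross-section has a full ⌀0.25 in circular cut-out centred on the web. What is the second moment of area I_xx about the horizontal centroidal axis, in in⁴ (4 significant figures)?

Treat the section as a set of non-overlapping primitives; coordinates are from the bounding-box lower-left.
Bottom flange: 8.8 × 0.9, A = 7.92 in², y = 0.45 in, Ī = 0.5346 in⁴.
Web: 0.7 × 13.2, A = 9.24 in², y = 7.5 in, Ī = 134.165 in⁴.
Top flange: 8.8 × 0.9, A = 7.92 in², y = 14.55 in, Ī = 0.5346 in⁴.
Hole (subtracted): ⌀0.25, A = 0.0490874 in², y = 7.5 in, Ī = 0.000191748 in⁴.
By symmetry the centroid is at mid-height, ȳ = 7.5 in.
Transfer each piece to the horizontal centroidal axis using Ī + A·d² with d = y − 7.5:
  bottom flange: d = -7.05 in → contributes +394.178 in⁴
  web: d = 0 in → contributes +134.165 in⁴
  top flange: d = 7.05 in → contributes +394.178 in⁴
  hole: d = 0 in → contributes −0.000191748 in⁴
Total I = 922.521 in⁴.

I_xx ≈ 922.5 in⁴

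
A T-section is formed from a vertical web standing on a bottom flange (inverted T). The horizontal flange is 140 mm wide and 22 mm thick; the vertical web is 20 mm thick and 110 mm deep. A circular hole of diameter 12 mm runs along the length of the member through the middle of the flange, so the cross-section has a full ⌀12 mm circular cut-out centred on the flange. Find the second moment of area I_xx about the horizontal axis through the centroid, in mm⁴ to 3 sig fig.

Split into non-overlapping primitives; take the origin at the lower-left of the bounding box.
Flange: 140 × 22, A = 3 080 mm², y = 11 mm, Ī = 124 227 mm⁴.
Web: 20 × 110, A = 2 200 mm², y = 77 mm, Ī = 2 218 333 mm⁴.
Hole (subtracted): ⌀12, A = 113.1 mm², y = 11 mm, Ī = 1017.9 mm⁴.
Centroid: ȳ = ΣA·y / ΣA = 39.102 mm.
Transfer each piece to the horizontal axis through the centroid using Ī + A·d² with d = y − 39.102:
  flange: d = -28.102 mm → contributes +2 556 562 mm⁴
  web: d = 37.898 mm → contributes +5 378 111 mm⁴
  hole: d = -28.102 mm → contributes −90 333 mm⁴
Total I = 7 844 340 mm⁴.

I_xx ≈ 7.84 × 10⁶ mm⁴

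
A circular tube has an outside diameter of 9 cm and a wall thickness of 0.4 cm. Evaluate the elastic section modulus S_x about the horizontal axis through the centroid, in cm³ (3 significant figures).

Decompose the section into non-overlapping parts with the origin at the bottom-left of its bounding rectangle.
Outer circle: ⌀9, A = 63.617 cm², y = 4.5 cm, Ī = 322.06 cm⁴.
Bore (subtracted): ⌀8.2, A = 52.81 cm², y = 4.5 cm, Ī = 221.93 cm⁴.
By symmetry the centroid is at mid-height, ȳ = 4.5 cm.
All pieces are centred on the horizontal axis through the centroid, so I = ΣĪ (holes subtracted) = 100.13 cm⁴.
Extreme fibre distance c = 4.5 cm; S = I/c = 22.251 cm³.

S_x ≈ 22.3 cm³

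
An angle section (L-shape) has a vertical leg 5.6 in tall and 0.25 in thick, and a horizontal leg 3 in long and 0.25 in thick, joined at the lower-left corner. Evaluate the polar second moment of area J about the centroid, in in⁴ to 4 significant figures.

Break the section into simple shapes (no overlaps), measuring from the bottom-left corner of the bounding box.
Vertical leg: 0.25 × 5.6, A = 1.4 in², y = 2.8 in, Ī = 3.65867 in⁴.
Horizontal leg (remainder): 2.75 × 0.25, A = 0.6875 in², y = 0.125 in, Ī = 0.00358073 in⁴.
Centroid: ȳ = ΣA·y / ΣA = 1.91901 in.
Transfer each piece to the centroidal x-axis using Ī + A·d² with d = y − 1.91901:
  vertical leg: d = 0.880988 in → contributes +4.74526 in⁴
  horizontal leg (remainder): d = -1.79401 in → contributes +2.21629 in⁴
Total I = 6.96155 in⁴.
For the y-axis: x̄ = 0.619012 in.
Repeating about the centroidal y-axis gives I_y = 1.47799 in⁴.
Polar second moment: J = I_x + I_y = 8.43953 in⁴.

J ≈ 8.440 in⁴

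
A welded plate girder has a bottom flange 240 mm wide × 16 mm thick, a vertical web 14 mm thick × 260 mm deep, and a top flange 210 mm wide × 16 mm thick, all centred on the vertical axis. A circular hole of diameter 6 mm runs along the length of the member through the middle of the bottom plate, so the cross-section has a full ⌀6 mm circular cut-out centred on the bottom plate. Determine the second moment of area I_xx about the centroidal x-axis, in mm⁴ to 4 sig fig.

I_xx ≈ 1.569 × 10⁸ mm⁴

Treat the section as a set of non-overlapping primitives; coordinates are from the bounding-box lower-left.
Bottom plate: 240 × 16, A = 3 840 mm², y = 8 mm, Ī = 81 920 mm⁴.
Web plate: 14 × 260, A = 3 640 mm², y = 146 mm, Ī = 20 505 333 mm⁴.
Top plate: 210 × 16, A = 3 360 mm², y = 284 mm, Ī = 71 680 mm⁴.
Hole (subtracted): ⌀6, A = 28.2743 mm², y = 8 mm, Ī = 63.6173 mm⁴.
Centroid: ȳ = ΣA·y / ΣA = 140.234 mm.
Transfer each piece to the centroidal x-axis using Ī + A·d² with d = y − 140.234:
  bottom plate: d = -132.234 mm → contributes +67 227 723 mm⁴
  web plate: d = 5.76579 mm → contributes +20 626 343 mm⁴
  top plate: d = 143.766 mm → contributes +69 518 184 mm⁴
  hole: d = -132.234 mm → contributes −494 465 mm⁴
Total I = 156 877 785 mm⁴.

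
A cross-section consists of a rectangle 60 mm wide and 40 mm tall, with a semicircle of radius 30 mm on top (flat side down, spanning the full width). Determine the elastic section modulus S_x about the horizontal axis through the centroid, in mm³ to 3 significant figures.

Split into non-overlapping primitives; take the origin at the lower-left of the bounding box.
Rectangular body: 60 × 40, A = 2 400 mm², y = 20 mm, Ī = 320 000 mm⁴.
Semicircular cap: semicircle r = 30, A = 1413.7 mm², y = 52.732 mm, Ī = 88 903 mm⁴.
Centroid: ȳ = ΣA·y / ΣA = 32.134 mm.
Transfer each piece to the horizontal axis through the centroid using Ī + A·d² with d = y − 32.134:
  rectangular body: d = -12.134 mm → contributes +673 342 mm⁴
  semicircular cap: d = 20.599 mm → contributes +688 754 mm⁴
Total I = 1 362 096 mm⁴.
Extreme fibre distance c = 37.866 mm; S = I/c = 35 971 mm³.

S_x ≈ 3.60 × 10⁴ mm³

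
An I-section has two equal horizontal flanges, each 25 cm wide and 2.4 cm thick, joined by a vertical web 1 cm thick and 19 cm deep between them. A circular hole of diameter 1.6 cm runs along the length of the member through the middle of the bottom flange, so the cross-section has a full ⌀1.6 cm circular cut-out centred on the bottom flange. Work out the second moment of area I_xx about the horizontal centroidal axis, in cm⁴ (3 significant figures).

I_xx ≈ 1.41 × 10⁴ cm⁴

Treat the section as a set of non-overlapping primitives; coordinates are from the bounding-box lower-left.
Bottom flange: 25 × 2.4, A = 60 cm², y = 1.2 cm, Ī = 28.8 cm⁴.
Web: 1 × 19, A = 19 cm², y = 11.9 cm, Ī = 571.58 cm⁴.
Top flange: 25 × 2.4, A = 60 cm², y = 22.6 cm, Ī = 28.8 cm⁴.
Hole (subtracted): ⌀1.6, A = 2.0106 cm², y = 1.2 cm, Ī = 0.3217 cm⁴.
Centroid: ȳ = ΣA·y / ΣA = 12.057 cm.
Transfer each piece to the horizontal centroidal axis using Ī + A·d² with d = y − 12.057:
  bottom flange: d = -10.857 cm → contributes +7101.3 cm⁴
  web: d = -0.15705 cm → contributes +572.05 cm⁴
  top flange: d = 10.543 cm → contributes +6 698 cm⁴
  hole: d = -10.857 cm → contributes −237.32 cm⁴
Total I = 14 134 cm⁴.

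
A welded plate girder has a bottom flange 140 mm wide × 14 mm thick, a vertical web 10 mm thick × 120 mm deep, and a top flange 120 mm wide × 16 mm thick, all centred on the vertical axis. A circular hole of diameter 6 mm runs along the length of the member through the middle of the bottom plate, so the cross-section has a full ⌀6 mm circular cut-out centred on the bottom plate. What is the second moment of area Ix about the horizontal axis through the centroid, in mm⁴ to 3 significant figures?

Ix ≈ 1.91 × 10⁷ mm⁴

Treat the section as a set of non-overlapping primitives; coordinates are from the bounding-box lower-left.
Bottom plate: 140 × 14, A = 1 960 mm², y = 7 mm, Ī = 32 013 mm⁴.
Web plate: 10 × 120, A = 1 200 mm², y = 74 mm, Ī = 1 440 000 mm⁴.
Top plate: 120 × 16, A = 1 920 mm², y = 142 mm, Ī = 40 960 mm⁴.
Hole (subtracted): ⌀6, A = 28.274 mm², y = 7 mm, Ī = 63.617 mm⁴.
Centroid: ȳ = ΣA·y / ΣA = 74.225 mm.
Transfer each piece to the horizontal axis through the centroid using Ī + A·d² with d = y − 74.225:
  bottom plate: d = -67.225 mm → contributes +8 889 529 mm⁴
  web plate: d = -0.22455 mm → contributes +1 440 061 mm⁴
  top plate: d = 67.775 mm → contributes +8 860 502 mm⁴
  hole: d = -67.225 mm → contributes −127 839 mm⁴
Total I = 19 062 252 mm⁴.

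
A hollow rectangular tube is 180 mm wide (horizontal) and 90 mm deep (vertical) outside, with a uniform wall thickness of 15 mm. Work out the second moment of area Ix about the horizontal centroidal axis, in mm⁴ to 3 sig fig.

Ix ≈ 8.24 × 10⁶ mm⁴

Split into non-overlapping primitives; take the origin at the lower-left of the bounding box.
Outer rectangle: 180 × 90, A = 16 200 mm², y = 45 mm, Ī = 10 935 000 mm⁴.
Inner void (subtracted): 150 × 60, A = 9 000 mm², y = 45 mm, Ī = 2 700 000 mm⁴.
By symmetry the centroid is at mid-height, ȳ = 45 mm.
All pieces are centred on the horizontal centroidal axis, so I = ΣĪ (holes subtracted) = 8 235 000 mm⁴.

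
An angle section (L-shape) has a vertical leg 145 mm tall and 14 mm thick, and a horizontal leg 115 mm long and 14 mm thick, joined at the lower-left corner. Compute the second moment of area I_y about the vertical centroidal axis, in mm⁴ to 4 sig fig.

Decompose the section into non-overlapping parts with the origin at the bottom-left of its bounding rectangle.
Vertical leg: 14 × 145, A = 2 030 mm², x = 7 mm, Ī = 33156.7 mm⁴.
Horizontal leg (remainder): 101 × 14, A = 1 414 mm², x = 64.5 mm, Ī = 1 202 018 mm⁴.
Centroid: x̄ = ΣA·x / ΣA = 30.6077 mm.
Transfer each piece to the vertical centroidal axis using Ī + A·d² with d = x − 30.6077:
  vertical leg: d = -23.6077 mm → contributes +1 164 526 mm⁴
  horizontal leg (remainder): d = 33.8923 mm → contributes +2 826 260 mm⁴
Total I = 3 990 786 mm⁴.

I_y ≈ 3.991 × 10⁶ mm⁴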